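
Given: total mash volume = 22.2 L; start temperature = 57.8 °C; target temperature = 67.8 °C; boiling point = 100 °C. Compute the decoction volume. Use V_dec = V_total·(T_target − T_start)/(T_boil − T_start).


V_dec = 22.2·(67.8 − 57.8)/(100 − 57.8)

5.2607 L


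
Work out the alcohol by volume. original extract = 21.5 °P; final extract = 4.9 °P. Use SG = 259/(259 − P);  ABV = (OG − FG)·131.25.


OG = 259/(259 − 21.5) = 1.0905
FG = 259/(259 − 4.9) = 1.0193
ABV = (1.0905 − 1.0193)·131.25

9.3506 % ABV


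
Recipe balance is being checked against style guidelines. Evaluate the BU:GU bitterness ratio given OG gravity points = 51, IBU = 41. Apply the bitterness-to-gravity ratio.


BU:GU = IBU / OG_points
BU:GU = 41 / 51

0.8039


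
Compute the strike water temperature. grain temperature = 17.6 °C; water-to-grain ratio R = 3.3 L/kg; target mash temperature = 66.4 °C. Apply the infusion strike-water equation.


T_strike = (0.41/R)·(T_mash − T_grain) + T_mash
T_strike = (0.41/3.3)·(66.4 − 17.6) + 66.4

72.4630 °C


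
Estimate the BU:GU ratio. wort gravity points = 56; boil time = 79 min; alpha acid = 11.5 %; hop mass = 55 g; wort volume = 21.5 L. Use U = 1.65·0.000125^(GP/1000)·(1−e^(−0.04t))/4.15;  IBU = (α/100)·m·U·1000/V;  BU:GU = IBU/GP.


U = 1.65·0.000125^(56/1000)·(1−e^(−0.04·79))/4.15 = 0.2302
IBU = (11.5/100)·55·0.2302·1000/21.5 = 67.7107
BU:GU = 67.7107/56

1.2091


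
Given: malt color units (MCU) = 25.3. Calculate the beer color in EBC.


SRM = 1.4922·MCU^0.6859;  EBC = SRM·1.97
SRM = 1.4922·25.3^0.6859 = 13.6845
EBC = 13.6845·1.97

26.9584 EBC


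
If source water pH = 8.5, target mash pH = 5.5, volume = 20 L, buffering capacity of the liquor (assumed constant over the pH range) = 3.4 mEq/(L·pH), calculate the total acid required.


acid = buffering capacity · (pH_source − pH_target) · V
acid = 3.4 · (8.5 − 5.5) · 20

204.0000 mEq


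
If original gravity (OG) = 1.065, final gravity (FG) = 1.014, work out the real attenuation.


AA = (OG−FG)/(OG−1)·100;  RA = AA·0.8192
AA = (1.065 − 1.014)/(1.065 − 1)·100 = 78.4615
RA = 78.4615·0.8192

64.2757 %


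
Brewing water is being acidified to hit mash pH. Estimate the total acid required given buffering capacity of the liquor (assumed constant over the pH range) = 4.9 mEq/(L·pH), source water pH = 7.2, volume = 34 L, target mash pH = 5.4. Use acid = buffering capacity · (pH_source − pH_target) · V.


acid = 4.9 · (7.2 − 5.4) · 34

299.8800 mEq


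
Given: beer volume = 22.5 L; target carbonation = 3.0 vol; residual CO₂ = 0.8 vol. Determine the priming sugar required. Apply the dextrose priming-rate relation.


sugar = (target − residual)·4.0·V
sugar = (3.0 − 0.8)·4.0·22.5

198.0000 g


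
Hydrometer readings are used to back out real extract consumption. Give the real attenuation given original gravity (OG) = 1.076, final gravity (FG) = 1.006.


AA = (OG−FG)/(OG−1)·100;  RA = AA·0.8192
AA = (1.076 − 1.006)/(1.076 − 1)·100 = 92.1053
RA = 92.1053·0.8192

75.4526 %


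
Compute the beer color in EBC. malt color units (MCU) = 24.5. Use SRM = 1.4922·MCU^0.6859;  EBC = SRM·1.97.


SRM = 1.4922·24.5^0.6859 = 13.3862
EBC = 13.3862·1.97

26.3707 EBC


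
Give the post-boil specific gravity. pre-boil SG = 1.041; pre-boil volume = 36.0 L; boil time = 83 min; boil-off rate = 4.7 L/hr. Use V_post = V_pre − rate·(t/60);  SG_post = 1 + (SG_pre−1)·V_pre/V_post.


V_post = 36.0 − 4.7·(83/60) = 29.4983
SG_post = 1 + (1.041 − 1)·36.0/29.4983

1.0500


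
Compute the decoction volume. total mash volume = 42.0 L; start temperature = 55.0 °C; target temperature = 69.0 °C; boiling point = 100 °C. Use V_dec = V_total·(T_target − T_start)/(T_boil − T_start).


V_dec = 42.0·(69.0 − 55.0)/(100 − 55.0)

13.0667 L


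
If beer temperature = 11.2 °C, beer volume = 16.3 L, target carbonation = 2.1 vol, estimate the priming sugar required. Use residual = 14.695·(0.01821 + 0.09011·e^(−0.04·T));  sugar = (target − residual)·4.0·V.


residual = 14.695·(0.01821 + 0.09011·e^(−0.04·11.2)) = 1.1136
sugar = (2.1 − 1.1136)·4.0·16.3

64.3125 g


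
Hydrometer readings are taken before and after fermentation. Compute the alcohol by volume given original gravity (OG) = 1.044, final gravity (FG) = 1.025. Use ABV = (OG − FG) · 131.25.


ABV = (1.044 − 1.025) · 131.25

2.4938 % ABV


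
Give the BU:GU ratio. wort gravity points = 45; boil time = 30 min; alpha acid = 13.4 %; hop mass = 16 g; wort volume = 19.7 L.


U = 1.65·0.000125^(GP/1000)·(1−e^(−0.04t))/4.15;  IBU = (α/100)·m·U·1000/V;  BU:GU = IBU/GP
U = 1.65·0.000125^(45/1000)·(1−e^(−0.04·30))/4.15 = 0.1854
IBU = (13.4/100)·16·0.1854·1000/19.7 = 20.1796
BU:GU = 20.1796/45

0.4484


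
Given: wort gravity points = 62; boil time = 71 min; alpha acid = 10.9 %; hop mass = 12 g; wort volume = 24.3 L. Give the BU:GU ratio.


U = 1.65·0.000125^(GP/1000)·(1−e^(−0.04t))/4.15;  IBU = (α/100)·m·U·1000/V;  BU:GU = IBU/GP
U = 1.65·0.000125^(62/1000)·(1−e^(−0.04·71))/4.15 = 0.2144
IBU = (10.9/100)·12·0.2144·1000/24.3 = 11.5425
BU:GU = 11.5425/62

0.1862


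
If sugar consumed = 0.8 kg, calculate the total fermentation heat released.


Q = m_sugar · 590 kJ/kg
Q = 0.8 · 590

472.0000 kJ


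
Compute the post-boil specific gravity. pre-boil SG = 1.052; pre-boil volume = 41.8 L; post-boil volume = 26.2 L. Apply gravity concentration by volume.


SG_post = 1 + (SG_pre − 1)·V_pre/V_post
pts_pre = (1.052 − 1)·1000 = 52.0000
pts_post = 52.0000·41.8/26.2 = 82.9618
SG_post = 1 + 82.9618/1000

1.0830


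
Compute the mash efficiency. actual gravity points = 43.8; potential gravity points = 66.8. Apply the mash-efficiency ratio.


efficiency = actual / potential × 100
efficiency = 43.8 / 66.8 × 100

65.5689 %


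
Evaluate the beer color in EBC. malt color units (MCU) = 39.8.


SRM = 1.4922·MCU^0.6859;  EBC = SRM·1.97
SRM = 1.4922·39.8^0.6859 = 18.6718
EBC = 18.6718·1.97

36.7835 EBC


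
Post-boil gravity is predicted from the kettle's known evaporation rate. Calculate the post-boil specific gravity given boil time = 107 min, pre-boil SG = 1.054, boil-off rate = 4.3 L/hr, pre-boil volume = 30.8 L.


V_post = V_pre − rate·(t/60);  SG_post = 1 + (SG_pre−1)·V_pre/V_post
V_post = 30.8 − 4.3·(107/60) = 23.1317
SG_post = 1 + (1.054 − 1)·30.8/23.1317

1.0719


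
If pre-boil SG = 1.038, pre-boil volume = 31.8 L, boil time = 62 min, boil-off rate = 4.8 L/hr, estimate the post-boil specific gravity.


V_post = V_pre − rate·(t/60);  SG_post = 1 + (SG_pre−1)·V_pre/V_post
V_post = 31.8 − 4.8·(62/60) = 26.8400
SG_post = 1 + (1.038 − 1)·31.8/26.8400

1.0450


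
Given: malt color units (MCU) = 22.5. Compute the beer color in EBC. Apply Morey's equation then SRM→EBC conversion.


SRM = 1.4922·MCU^0.6859;  EBC = SRM·1.97
SRM = 1.4922·22.5^0.6859 = 12.6267
EBC = 12.6267·1.97

24.8746 EBC


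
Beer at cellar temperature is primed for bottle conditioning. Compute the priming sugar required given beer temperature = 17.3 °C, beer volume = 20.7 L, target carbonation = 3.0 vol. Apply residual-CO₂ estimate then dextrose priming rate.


residual = 14.695·(0.01821 + 0.09011·e^(−0.04·T));  sugar = (target − residual)·4.0·V
residual = 14.695·(0.01821 + 0.09011·e^(−0.04·17.3)) = 0.9304
sugar = (3.0 − 0.9304)·4.0·20.7

171.3596 g


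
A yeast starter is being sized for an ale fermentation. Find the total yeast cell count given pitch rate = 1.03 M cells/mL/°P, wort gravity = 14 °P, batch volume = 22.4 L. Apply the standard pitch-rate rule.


cells (billions) = rate · V_L · °P
cells = 1.03 · 22.4 · 14

323.0080 billion cells


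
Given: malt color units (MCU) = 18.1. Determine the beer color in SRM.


SRM = 1.4922 · MCU^0.6859
SRM = 1.4922 · 18.1^0.6859

10.8760 SRM


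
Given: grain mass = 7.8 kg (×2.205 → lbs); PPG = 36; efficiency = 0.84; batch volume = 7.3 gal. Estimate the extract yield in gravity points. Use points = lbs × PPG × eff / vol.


lbs = 7.8 × 2.205 = 17.1990
points = 17.1990 × 36 × 0.84 / 7.3

71.2463 points


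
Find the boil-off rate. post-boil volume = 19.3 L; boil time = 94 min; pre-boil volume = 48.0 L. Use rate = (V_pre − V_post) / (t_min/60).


rate = (48.0 − 19.3) / (94/60)

18.3191 L/hr


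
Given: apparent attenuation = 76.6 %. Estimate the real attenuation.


RA = AA · 0.8192
RA = 76.6 · 0.8192

62.7507 %


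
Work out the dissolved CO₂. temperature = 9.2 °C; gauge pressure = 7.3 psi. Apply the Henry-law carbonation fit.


vols = (P + 14.695)·(0.01821 + 0.09011·e^(−0.04·T))
vols = (7.3 + 14.695)·(0.01821 + 0.09011·e^(−0.04·9.2))

1.7723 volumes


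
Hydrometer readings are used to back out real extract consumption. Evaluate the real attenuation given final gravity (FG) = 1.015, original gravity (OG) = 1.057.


AA = (OG−FG)/(OG−1)·100;  RA = AA·0.8192
AA = (1.057 − 1.015)/(1.057 − 1)·100 = 73.6842
RA = 73.6842·0.8192

60.3621 %


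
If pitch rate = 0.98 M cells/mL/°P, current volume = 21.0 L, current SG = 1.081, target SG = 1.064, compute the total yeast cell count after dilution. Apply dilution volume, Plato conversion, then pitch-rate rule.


V_w = V·((SG_c−1)/(SG_t−1)−1);  °P = 259 − 259/SG_t;  cells = rate·(V+V_w)·°P
V_w = 21.0·((1.081−1)/(1.064−1)−1) = 5.5781
V_final = 21.0 + 5.5781 = 26.5781
°P = 259 − 259/1.064 = 15.5789
cells = 0.98·26.5781·15.5789

405.7780 billion cells


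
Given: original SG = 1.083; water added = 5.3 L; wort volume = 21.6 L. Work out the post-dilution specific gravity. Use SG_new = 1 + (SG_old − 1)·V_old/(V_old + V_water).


pts = (1.083 − 1)·1000·21.6/(21.6 + 5.3) = 66.6468
SG_new = 1 + 66.6468/1000

1.0666


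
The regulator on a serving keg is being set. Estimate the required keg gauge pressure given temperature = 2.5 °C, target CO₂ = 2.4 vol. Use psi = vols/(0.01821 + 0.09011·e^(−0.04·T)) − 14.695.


psi = 2.4/(0.01821 + 0.09011·e^(−0.04·2.5)) − 14.695

9.3664 psi


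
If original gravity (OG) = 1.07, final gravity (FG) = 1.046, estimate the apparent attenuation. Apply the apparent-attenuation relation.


AA = (OG − FG)/(OG − 1) · 100
AA = (1.07 − 1.046)/(1.07 − 1) · 100

34.2857 %


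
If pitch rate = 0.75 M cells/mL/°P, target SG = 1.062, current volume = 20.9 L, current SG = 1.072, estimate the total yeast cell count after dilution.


V_w = V·((SG_c−1)/(SG_t−1)−1);  °P = 259 − 259/SG_t;  cells = rate·(V+V_w)·°P
V_w = 20.9·((1.072−1)/(1.062−1)−1) = 3.3710
V_final = 20.9 + 3.3710 = 24.2710
°P = 259 − 259/1.062 = 15.1205
cells = 0.75·24.2710·15.1205

275.2424 billion cells


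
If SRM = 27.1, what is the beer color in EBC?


EBC = SRM · 1.97
EBC = 27.1 · 1.97

53.3870 EBC


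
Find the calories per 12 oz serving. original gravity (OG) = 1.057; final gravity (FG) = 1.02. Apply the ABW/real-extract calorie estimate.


ABW = (OG−FG)·131.25·0.79/FG;  °P = 259 − 259/SG (for OG→OE and FG→AE);  RE = 0.1808·OE + 0.8192·AE;  Cal = (6.9·ABW + 4·(RE−0.1))·FG·3.55
ABW = (1.057 − 1.02)·131.25·0.79/1.02 = 3.7612
OE = 259 − 259/1.057 = 13.9669 °P
AE = 259 − 259/1.02 = 5.0784 °P
RE = 0.1808·13.9669 + 0.8192·5.0784 = 6.6855 °P
Cal = (6.9·3.7612 + 4·(6.6855−0.1))·1.02·3.55

189.3574 kcal


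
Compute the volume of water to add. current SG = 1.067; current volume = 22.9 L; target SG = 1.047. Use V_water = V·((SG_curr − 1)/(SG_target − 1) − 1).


V_water = 22.9·((1.067 − 1)/(1.047 − 1) − 1)

9.7447 L


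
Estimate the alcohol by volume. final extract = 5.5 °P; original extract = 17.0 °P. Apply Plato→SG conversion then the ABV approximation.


SG = 259/(259 − P);  ABV = (OG − FG)·131.25
OG = 259/(259 − 17.0) = 1.0702
FG = 259/(259 − 5.5) = 1.0217
ABV = (1.0702 − 1.0217)·131.25

6.3724 % ABV


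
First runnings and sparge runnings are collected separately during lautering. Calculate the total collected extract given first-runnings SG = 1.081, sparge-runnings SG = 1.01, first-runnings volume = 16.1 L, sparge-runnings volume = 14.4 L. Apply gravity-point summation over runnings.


total = Σ (SG_i − 1)·1000·V_i
first = (1.081 − 1)·1000·16.1 = 1304.1000
sparge = (1.01 − 1)·1000·14.4 = 144.0000
total = 1304.1000 + 144.0000

1448.1000 gravity·L


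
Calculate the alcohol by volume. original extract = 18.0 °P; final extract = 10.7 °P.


SG = 259/(259 − P);  ABV = (OG − FG)·131.25
OG = 259/(259 − 18.0) = 1.0747
FG = 259/(259 − 10.7) = 1.0431
ABV = (1.0747 − 1.0431)·131.25

4.1469 % ABV


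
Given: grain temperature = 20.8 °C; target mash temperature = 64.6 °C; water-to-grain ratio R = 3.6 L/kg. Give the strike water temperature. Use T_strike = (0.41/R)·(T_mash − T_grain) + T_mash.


T_strike = (0.41/3.6)·(64.6 − 20.8) + 64.6

69.5883 °C


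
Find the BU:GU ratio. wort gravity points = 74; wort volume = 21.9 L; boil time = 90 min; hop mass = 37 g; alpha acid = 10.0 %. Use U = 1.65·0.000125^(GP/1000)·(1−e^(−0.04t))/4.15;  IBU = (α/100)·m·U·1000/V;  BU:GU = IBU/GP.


U = 1.65·0.000125^(74/1000)·(1−e^(−0.04·90))/4.15 = 0.1989
IBU = (10.0/100)·37·0.1989·1000/21.9 = 33.5995
BU:GU = 33.5995/74

0.4540


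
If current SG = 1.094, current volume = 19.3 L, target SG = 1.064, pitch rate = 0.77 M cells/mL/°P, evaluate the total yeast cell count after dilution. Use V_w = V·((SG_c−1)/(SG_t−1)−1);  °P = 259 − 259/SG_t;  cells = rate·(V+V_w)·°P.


V_w = 19.3·((1.094−1)/(1.064−1)−1) = 9.0469
V_final = 19.3 + 9.0469 = 28.3469
°P = 259 − 259/1.064 = 15.5789
cells = 0.77·28.3469·15.5789

340.0431 billion cells


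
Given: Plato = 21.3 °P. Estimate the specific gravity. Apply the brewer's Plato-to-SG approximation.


SG = 259/(259 − P)
SG = 259/(259 − 21.3)

1.0896


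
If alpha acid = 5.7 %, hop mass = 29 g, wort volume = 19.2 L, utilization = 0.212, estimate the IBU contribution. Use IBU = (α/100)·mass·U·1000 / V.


IBU = (5.7/100)·29·0.212·1000 / 19.2

18.2519 IBU


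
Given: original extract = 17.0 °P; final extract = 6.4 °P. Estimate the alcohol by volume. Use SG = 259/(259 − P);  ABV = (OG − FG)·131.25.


OG = 259/(259 − 17.0) = 1.0702
FG = 259/(259 − 6.4) = 1.0253
ABV = (1.0702 − 1.0253)·131.25

5.8946 % ABV


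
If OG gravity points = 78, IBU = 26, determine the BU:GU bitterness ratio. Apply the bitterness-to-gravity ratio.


BU:GU = IBU / OG_points
BU:GU = 26 / 78

0.3333


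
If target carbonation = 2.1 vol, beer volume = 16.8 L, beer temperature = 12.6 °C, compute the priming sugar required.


residual = 14.695·(0.01821 + 0.09011·e^(−0.04·T));  sugar = (target − residual)·4.0·V
residual = 14.695·(0.01821 + 0.09011·e^(−0.04·12.6)) = 1.0675
sugar = (2.1 − 1.0675)·4.0·16.8

69.3815 g


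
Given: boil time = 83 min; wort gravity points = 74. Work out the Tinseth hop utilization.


U = 1.65·0.000125^(GP/1000) · (1 − e^(−0.04·t))/4.15
bigness = 1.65·0.000125^(74/1000) = 0.8485
boil_factor = (1 − e^(−0.04·83))/4.15 = 0.2323
U = 0.8485 · 0.2323

0.1971


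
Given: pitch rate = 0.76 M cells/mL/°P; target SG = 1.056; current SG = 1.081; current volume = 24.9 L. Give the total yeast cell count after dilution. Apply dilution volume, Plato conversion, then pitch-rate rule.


V_w = V·((SG_c−1)/(SG_t−1)−1);  °P = 259 − 259/SG_t;  cells = rate·(V+V_w)·°P
V_w = 24.9·((1.081−1)/(1.056−1)−1) = 11.1161
V_final = 24.9 + 11.1161 = 36.0161
°P = 259 − 259/1.056 = 13.7348
cells = 0.76·36.0161·13.7348

375.9532 billion cells


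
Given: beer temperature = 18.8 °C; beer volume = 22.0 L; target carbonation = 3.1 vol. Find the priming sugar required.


residual = 14.695·(0.01821 + 0.09011·e^(−0.04·T));  sugar = (target − residual)·4.0·V
residual = 14.695·(0.01821 + 0.09011·e^(−0.04·18.8)) = 0.8918
sugar = (3.1 − 0.8918)·4.0·22.0

194.3182 g


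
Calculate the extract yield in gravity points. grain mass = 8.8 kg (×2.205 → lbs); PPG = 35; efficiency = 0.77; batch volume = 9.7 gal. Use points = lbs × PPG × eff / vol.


lbs = 8.8 × 2.205 = 19.4040
points = 19.4040 × 35 × 0.77 / 9.7

53.9111 points


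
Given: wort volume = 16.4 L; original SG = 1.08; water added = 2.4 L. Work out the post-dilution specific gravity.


SG_new = 1 + (SG_old − 1)·V_old/(V_old + V_water)
pts = (1.08 − 1)·1000·16.4/(16.4 + 2.4) = 69.7872
SG_new = 1 + 69.7872/1000

1.0698


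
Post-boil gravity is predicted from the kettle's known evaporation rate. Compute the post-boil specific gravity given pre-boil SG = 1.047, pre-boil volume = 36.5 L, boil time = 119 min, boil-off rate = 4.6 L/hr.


V_post = V_pre − rate·(t/60);  SG_post = 1 + (SG_pre−1)·V_pre/V_post
V_post = 36.5 − 4.6·(119/60) = 27.3767
SG_post = 1 + (1.047 − 1)·36.5/27.3767

1.0627


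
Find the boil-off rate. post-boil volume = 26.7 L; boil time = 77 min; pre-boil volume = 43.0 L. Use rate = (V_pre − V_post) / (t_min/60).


rate = (43.0 − 26.7) / (77/60)

12.7013 L/hr


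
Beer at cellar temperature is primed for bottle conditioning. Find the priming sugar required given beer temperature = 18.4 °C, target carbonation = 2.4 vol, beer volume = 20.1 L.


residual = 14.695·(0.01821 + 0.09011·e^(−0.04·T));  sugar = (target − residual)·4.0·V
residual = 14.695·(0.01821 + 0.09011·e^(−0.04·18.4)) = 0.9019
sugar = (2.4 − 0.9019)·4.0·20.1

120.4467 g


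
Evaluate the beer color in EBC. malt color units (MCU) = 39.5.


SRM = 1.4922·MCU^0.6859;  EBC = SRM·1.97
SRM = 1.4922·39.5^0.6859 = 18.5752
EBC = 18.5752·1.97

36.5931 EBC


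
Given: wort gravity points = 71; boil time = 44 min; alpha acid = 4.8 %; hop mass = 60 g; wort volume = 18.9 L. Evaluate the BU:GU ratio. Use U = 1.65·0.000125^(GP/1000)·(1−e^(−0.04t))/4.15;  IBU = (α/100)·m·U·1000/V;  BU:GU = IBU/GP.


U = 1.65·0.000125^(71/1000)·(1−e^(−0.04·44))/4.15 = 0.1739
IBU = (4.8/100)·60·0.1739·1000/18.9 = 26.5005
BU:GU = 26.5005/71

0.3732


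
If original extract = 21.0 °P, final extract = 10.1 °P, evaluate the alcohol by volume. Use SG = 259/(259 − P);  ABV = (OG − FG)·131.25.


OG = 259/(259 − 21.0) = 1.0882
FG = 259/(259 − 10.1) = 1.0406
ABV = (1.0882 − 1.0406)·131.25

6.2549 % ABV


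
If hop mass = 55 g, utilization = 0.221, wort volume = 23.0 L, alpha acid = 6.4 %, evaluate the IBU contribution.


IBU = (α/100)·mass·U·1000 / V
IBU = (6.4/100)·55·0.221·1000 / 23.0

33.8226 IBU


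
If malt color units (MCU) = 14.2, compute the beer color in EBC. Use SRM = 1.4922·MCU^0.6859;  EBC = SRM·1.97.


SRM = 1.4922·14.2^0.6859 = 9.2083
EBC = 9.2083·1.97

18.1404 EBC


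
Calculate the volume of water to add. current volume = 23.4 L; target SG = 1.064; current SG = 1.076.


V_water = V·((SG_curr − 1)/(SG_target − 1) − 1)
V_water = 23.4·((1.076 − 1)/(1.064 − 1) − 1)

4.3875 L


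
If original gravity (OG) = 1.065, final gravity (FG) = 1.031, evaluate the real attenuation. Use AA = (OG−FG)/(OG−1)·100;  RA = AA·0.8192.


AA = (1.065 − 1.031)/(1.065 − 1)·100 = 52.3077
RA = 52.3077·0.8192

42.8505 %


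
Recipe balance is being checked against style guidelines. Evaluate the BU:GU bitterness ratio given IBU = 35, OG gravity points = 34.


BU:GU = IBU / OG_points
BU:GU = 35 / 34

1.0294


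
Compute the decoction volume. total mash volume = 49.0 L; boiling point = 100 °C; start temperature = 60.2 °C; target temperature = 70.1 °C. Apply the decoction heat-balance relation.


V_dec = V_total·(T_target − T_start)/(T_boil − T_start)
V_dec = 49.0·(70.1 − 60.2)/(100 − 60.2)

12.1884 L


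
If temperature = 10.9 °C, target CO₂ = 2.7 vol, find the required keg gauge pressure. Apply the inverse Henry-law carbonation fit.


psi = vols/(0.01821 + 0.09011·e^(−0.04·T)) − 14.695
psi = 2.7/(0.01821 + 0.09011·e^(−0.04·10.9)) − 14.695

20.6099 psi


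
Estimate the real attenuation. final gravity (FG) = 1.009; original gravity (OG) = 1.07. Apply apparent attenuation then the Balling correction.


AA = (OG−FG)/(OG−1)·100;  RA = AA·0.8192
AA = (1.07 − 1.009)/(1.07 − 1)·100 = 87.1429
RA = 87.1429·0.8192

71.3874 %


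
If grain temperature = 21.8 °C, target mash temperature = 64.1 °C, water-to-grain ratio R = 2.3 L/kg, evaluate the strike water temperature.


T_strike = (0.41/R)·(T_mash − T_grain) + T_mash
T_strike = (0.41/2.3)·(64.1 − 21.8) + 64.1

71.6404 °C


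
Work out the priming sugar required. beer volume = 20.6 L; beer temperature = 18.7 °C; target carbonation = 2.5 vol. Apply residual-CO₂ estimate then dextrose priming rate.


residual = 14.695·(0.01821 + 0.09011·e^(−0.04·T));  sugar = (target − residual)·4.0·V
residual = 14.695·(0.01821 + 0.09011·e^(−0.04·18.7)) = 0.8943
sugar = (2.5 − 0.8943)·4.0·20.6

132.3064 g


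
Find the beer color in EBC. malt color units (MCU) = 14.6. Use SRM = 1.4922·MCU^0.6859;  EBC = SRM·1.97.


SRM = 1.4922·14.6^0.6859 = 9.3855
EBC = 9.3855·1.97

18.4894 EBC


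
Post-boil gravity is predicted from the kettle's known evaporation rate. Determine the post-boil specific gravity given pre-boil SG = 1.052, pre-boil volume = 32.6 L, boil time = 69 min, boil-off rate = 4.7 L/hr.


V_post = V_pre − rate·(t/60);  SG_post = 1 + (SG_pre−1)·V_pre/V_post
V_post = 32.6 − 4.7·(69/60) = 27.1950
SG_post = 1 + (1.052 − 1)·32.6/27.1950

1.0623


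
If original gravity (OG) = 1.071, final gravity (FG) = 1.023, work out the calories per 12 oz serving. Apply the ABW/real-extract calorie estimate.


ABW = (OG−FG)·131.25·0.79/FG;  °P = 259 − 259/SG (for OG→OE and FG→AE);  RE = 0.1808·OE + 0.8192·AE;  Cal = (6.9·ABW + 4·(RE−0.1))·FG·3.55
ABW = (1.071 − 1.023)·131.25·0.79/1.023 = 4.8651
OE = 259 − 259/1.071 = 17.1699 °P
AE = 259 − 259/1.023 = 5.8231 °P
RE = 0.1808·17.1699 + 0.8192·5.8231 = 7.8746 °P
Cal = (6.9·4.8651 + 4·(7.8746−0.1))·1.023·3.55

234.8499 kcal


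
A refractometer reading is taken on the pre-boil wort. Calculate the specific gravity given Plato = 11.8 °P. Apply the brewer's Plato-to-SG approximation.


SG = 259/(259 − P)
SG = 259/(259 − 11.8)

1.0477


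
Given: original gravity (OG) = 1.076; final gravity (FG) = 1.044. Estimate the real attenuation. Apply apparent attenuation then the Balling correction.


AA = (OG−FG)/(OG−1)·100;  RA = AA·0.8192
AA = (1.076 − 1.044)/(1.076 − 1)·100 = 42.1053
RA = 42.1053·0.8192

34.4926 %


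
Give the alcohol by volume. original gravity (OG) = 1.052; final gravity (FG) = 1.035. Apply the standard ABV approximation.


ABV = (OG − FG) · 131.25
ABV = (1.052 − 1.035) · 131.25

2.2313 % ABV


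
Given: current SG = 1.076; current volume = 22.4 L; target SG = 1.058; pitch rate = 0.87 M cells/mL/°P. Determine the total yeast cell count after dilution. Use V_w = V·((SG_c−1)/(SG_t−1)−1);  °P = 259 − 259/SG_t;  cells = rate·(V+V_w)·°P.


V_w = 22.4·((1.076−1)/(1.058−1)−1) = 6.9517
V_final = 22.4 + 6.9517 = 29.3517
°P = 259 − 259/1.058 = 14.1985
cells = 0.87·29.3517·14.1985

362.5726 billion cells


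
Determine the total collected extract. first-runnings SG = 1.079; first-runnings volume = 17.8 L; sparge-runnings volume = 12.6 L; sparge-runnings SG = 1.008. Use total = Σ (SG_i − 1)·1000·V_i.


first = (1.079 − 1)·1000·17.8 = 1406.2000
sparge = (1.008 − 1)·1000·12.6 = 100.8000
total = 1406.2000 + 100.8000

1507.0000 gravity·L


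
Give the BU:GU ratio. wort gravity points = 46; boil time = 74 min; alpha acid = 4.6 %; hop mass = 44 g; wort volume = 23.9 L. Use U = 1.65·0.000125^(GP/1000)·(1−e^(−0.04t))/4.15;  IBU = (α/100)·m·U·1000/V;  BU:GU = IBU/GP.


U = 1.65·0.000125^(46/1000)·(1−e^(−0.04·74))/4.15 = 0.2493
IBU = (4.6/100)·44·0.2493·1000/23.9 = 21.1153
BU:GU = 21.1153/46

0.4590


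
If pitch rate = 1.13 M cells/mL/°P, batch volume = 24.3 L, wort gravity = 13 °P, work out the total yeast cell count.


cells (billions) = rate · V_L · °P
cells = 1.13 · 24.3 · 13

356.9670 billion cells


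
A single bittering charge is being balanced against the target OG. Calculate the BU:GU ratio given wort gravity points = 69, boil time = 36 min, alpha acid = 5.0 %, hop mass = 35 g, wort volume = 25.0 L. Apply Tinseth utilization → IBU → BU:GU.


U = 1.65·0.000125^(GP/1000)·(1−e^(−0.04t))/4.15;  IBU = (α/100)·m·U·1000/V;  BU:GU = IBU/GP
U = 1.65·0.000125^(69/1000)·(1−e^(−0.04·36))/4.15 = 0.1632
IBU = (5.0/100)·35·0.1632·1000/25.0 = 11.4232
BU:GU = 11.4232/69

0.1656


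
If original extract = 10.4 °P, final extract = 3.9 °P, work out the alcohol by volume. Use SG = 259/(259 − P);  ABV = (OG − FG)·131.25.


OG = 259/(259 − 10.4) = 1.0418
FG = 259/(259 − 3.9) = 1.0153
ABV = (1.0418 − 1.0153)·131.25

3.4842 % ABV


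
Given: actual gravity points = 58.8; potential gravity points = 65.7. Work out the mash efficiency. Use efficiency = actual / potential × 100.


efficiency = 58.8 / 65.7 × 100

89.4977 %


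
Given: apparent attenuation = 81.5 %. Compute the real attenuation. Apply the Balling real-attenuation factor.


RA = AA · 0.8192
RA = 81.5 · 0.8192

66.7648 %


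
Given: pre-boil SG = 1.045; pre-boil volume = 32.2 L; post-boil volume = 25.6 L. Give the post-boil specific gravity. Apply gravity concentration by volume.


SG_post = 1 + (SG_pre − 1)·V_pre/V_post
pts_pre = (1.045 − 1)·1000 = 45.0000
pts_post = 45.0000·32.2/25.6 = 56.6016
SG_post = 1 + 56.6016/1000

1.0566


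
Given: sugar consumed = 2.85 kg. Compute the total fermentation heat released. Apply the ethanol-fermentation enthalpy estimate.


Q = m_sugar · 590 kJ/kg
Q = 2.85 · 590

1681.5000 kJ


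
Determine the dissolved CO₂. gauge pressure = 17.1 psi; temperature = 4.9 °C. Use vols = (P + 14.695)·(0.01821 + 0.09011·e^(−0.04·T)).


vols = (17.1 + 14.695)·(0.01821 + 0.09011·e^(−0.04·4.9))

2.9341 volumes


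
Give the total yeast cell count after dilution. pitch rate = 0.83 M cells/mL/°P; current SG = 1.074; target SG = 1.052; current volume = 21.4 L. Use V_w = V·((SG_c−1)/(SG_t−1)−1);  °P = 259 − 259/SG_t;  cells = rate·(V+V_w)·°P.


V_w = 21.4·((1.074−1)/(1.052−1)−1) = 9.0538
V_final = 21.4 + 9.0538 = 30.4538
°P = 259 − 259/1.052 = 12.8023
cells = 0.83·30.4538·12.8023

323.5993 billion cells


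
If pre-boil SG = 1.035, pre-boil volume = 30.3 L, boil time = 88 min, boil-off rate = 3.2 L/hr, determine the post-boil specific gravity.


V_post = V_pre − rate·(t/60);  SG_post = 1 + (SG_pre−1)·V_pre/V_post
V_post = 30.3 − 3.2·(88/60) = 25.6067
SG_post = 1 + (1.035 − 1)·30.3/25.6067

1.0414


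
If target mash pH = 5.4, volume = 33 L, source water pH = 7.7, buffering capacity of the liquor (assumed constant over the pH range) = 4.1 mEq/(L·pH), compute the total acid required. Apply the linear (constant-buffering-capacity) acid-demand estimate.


acid = buffering capacity · (pH_source − pH_target) · V
acid = 4.1 · (7.7 − 5.4) · 33

311.1900 mEq


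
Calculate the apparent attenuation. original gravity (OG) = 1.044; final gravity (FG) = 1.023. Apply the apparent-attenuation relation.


AA = (OG − FG)/(OG − 1) · 100
AA = (1.044 − 1.023)/(1.044 − 1) · 100

47.7273 %


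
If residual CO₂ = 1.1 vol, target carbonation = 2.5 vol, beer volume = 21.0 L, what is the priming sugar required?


sugar = (target − residual)·4.0·V
sugar = (2.5 − 1.1)·4.0·21.0

117.6000 g


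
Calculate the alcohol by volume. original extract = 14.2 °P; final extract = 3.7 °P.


SG = 259/(259 − P);  ABV = (OG − FG)·131.25
OG = 259/(259 − 14.2) = 1.0580
FG = 259/(259 − 3.7) = 1.0145
ABV = (1.0580 − 1.0145)·131.25

5.7112 % ABV


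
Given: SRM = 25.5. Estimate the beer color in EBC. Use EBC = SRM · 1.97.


EBC = 25.5 · 1.97

50.2350 EBC


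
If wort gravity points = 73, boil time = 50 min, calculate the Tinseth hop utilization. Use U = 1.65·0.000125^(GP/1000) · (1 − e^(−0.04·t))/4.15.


bigness = 1.65·0.000125^(73/1000) = 0.8562
boil_factor = (1 − e^(−0.04·50))/4.15 = 0.2084
U = 0.8562 · 0.2084

0.1784


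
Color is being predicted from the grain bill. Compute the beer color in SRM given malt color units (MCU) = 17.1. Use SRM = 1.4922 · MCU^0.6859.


SRM = 1.4922 · 17.1^0.6859

10.4602 SRM


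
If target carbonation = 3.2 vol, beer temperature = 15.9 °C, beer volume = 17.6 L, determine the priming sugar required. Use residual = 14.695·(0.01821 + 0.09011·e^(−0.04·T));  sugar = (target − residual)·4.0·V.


residual = 14.695·(0.01821 + 0.09011·e^(−0.04·15.9)) = 0.9686
sugar = (3.2 − 0.9686)·4.0·17.6

157.0893 g


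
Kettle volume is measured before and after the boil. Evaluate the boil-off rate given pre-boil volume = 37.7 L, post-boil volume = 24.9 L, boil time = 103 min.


rate = (V_pre − V_post) / (t_min/60)
rate = (37.7 − 24.9) / (103/60)

7.4563 L/hr


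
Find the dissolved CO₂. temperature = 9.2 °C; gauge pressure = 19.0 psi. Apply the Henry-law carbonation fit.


vols = (P + 14.695)·(0.01821 + 0.09011·e^(−0.04·T))
vols = (19.0 + 14.695)·(0.01821 + 0.09011·e^(−0.04·9.2))

2.7150 volumes


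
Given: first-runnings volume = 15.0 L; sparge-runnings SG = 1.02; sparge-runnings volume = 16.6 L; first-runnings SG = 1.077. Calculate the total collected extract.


total = Σ (SG_i − 1)·1000·V_i
first = (1.077 − 1)·1000·15.0 = 1155.0000
sparge = (1.02 − 1)·1000·16.6 = 332.0000
total = 1155.0000 + 332.0000

1487.0000 gravity·L


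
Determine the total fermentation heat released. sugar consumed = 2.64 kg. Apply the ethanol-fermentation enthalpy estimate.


Q = m_sugar · 590 kJ/kg
Q = 2.64 · 590

1557.6000 kJ


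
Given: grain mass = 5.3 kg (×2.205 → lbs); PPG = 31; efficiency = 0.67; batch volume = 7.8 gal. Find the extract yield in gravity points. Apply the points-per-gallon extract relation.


points = lbs × PPG × eff / vol
lbs = 5.3 × 2.205 = 11.6865
points = 11.6865 × 31 × 0.67 / 7.8

31.1191 points


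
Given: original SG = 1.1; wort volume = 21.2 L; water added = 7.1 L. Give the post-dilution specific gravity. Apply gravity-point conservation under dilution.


SG_new = 1 + (SG_old − 1)·V_old/(V_old + V_water)
pts = (1.1 − 1)·1000·21.2/(21.2 + 7.1) = 74.9117
SG_new = 1 + 74.9117/1000

1.0749


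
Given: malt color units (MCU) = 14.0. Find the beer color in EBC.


SRM = 1.4922·MCU^0.6859;  EBC = SRM·1.97
SRM = 1.4922·14.0^0.6859 = 9.1192
EBC = 9.1192·1.97

17.9648 EBC


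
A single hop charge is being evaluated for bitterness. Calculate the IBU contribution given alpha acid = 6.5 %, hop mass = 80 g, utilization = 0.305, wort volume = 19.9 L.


IBU = (α/100)·mass·U·1000 / V
IBU = (6.5/100)·80·0.305·1000 / 19.9

79.6985 IBU


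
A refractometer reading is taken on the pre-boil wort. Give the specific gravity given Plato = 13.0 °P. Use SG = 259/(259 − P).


SG = 259/(259 − 13.0)

1.0528


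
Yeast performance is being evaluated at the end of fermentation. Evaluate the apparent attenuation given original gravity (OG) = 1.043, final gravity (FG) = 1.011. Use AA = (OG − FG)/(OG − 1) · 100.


AA = (1.043 − 1.011)/(1.043 − 1) · 100

74.4186 %


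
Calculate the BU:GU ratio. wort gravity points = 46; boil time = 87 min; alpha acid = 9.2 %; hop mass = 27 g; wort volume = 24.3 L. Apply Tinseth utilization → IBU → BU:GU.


U = 1.65·0.000125^(GP/1000)·(1−e^(−0.04t))/4.15;  IBU = (α/100)·m·U·1000/V;  BU:GU = IBU/GP
U = 1.65·0.000125^(46/1000)·(1−e^(−0.04·87))/4.15 = 0.2549
IBU = (9.2/100)·27·0.2549·1000/24.3 = 26.0525
BU:GU = 26.0525/46

0.5664


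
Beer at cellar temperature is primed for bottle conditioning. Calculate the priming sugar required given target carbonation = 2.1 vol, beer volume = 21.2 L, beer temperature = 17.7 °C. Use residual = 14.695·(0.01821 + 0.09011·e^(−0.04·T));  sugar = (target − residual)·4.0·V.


residual = 14.695·(0.01821 + 0.09011·e^(−0.04·17.7)) = 0.9199
sugar = (2.1 − 0.9199)·4.0·21.2

100.0710 g


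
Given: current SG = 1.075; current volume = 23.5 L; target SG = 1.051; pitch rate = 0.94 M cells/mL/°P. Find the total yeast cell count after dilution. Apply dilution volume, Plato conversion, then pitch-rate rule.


V_w = V·((SG_c−1)/(SG_t−1)−1);  °P = 259 − 259/SG_t;  cells = rate·(V+V_w)·°P
V_w = 23.5·((1.075−1)/(1.051−1)−1) = 11.0588
V_final = 23.5 + 11.0588 = 34.5588
°P = 259 − 259/1.051 = 12.5680
cells = 0.94·34.5588·12.5680

408.2762 billion cells


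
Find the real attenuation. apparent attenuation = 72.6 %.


RA = AA · 0.8192
RA = 72.6 · 0.8192

59.4739 %


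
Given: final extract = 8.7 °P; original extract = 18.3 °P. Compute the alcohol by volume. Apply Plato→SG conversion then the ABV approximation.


SG = 259/(259 − P);  ABV = (OG − FG)·131.25
OG = 259/(259 − 18.3) = 1.0760
FG = 259/(259 − 8.7) = 1.0348
ABV = (1.0760 − 1.0348)·131.25

5.4167 % ABV


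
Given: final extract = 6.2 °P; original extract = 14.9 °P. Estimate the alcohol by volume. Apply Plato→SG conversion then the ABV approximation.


SG = 259/(259 − P);  ABV = (OG − FG)·131.25
OG = 259/(259 − 14.9) = 1.0610
FG = 259/(259 − 6.2) = 1.0245
ABV = (1.0610 − 1.0245)·131.25

4.7926 % ABV


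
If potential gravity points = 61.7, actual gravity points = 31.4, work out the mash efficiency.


efficiency = actual / potential × 100
efficiency = 31.4 / 61.7 × 100

50.8914 %


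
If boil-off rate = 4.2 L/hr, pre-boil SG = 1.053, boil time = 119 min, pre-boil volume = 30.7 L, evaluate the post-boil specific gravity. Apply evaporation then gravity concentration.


V_post = V_pre − rate·(t/60);  SG_post = 1 + (SG_pre−1)·V_pre/V_post
V_post = 30.7 − 4.2·(119/60) = 22.3700
SG_post = 1 + (1.053 − 1)·30.7/22.3700

1.0727


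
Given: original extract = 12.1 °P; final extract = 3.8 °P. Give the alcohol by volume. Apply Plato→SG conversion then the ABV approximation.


SG = 259/(259 − P);  ABV = (OG − FG)·131.25
OG = 259/(259 − 12.1) = 1.0490
FG = 259/(259 − 3.8) = 1.0149
ABV = (1.0490 − 1.0149)·131.25

4.4779 % ABV


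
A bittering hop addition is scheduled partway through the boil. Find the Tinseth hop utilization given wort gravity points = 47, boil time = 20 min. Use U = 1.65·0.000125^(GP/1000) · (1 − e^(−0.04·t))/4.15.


bigness = 1.65·0.000125^(47/1000) = 1.0815
boil_factor = (1 − e^(−0.04·20))/4.15 = 0.1327
U = 1.0815 · 0.1327

0.1435


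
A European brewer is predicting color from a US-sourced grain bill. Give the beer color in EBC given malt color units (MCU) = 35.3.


SRM = 1.4922·MCU^0.6859;  EBC = SRM·1.97
SRM = 1.4922·35.3^0.6859 = 17.1967
EBC = 17.1967·1.97

33.8775 EBC


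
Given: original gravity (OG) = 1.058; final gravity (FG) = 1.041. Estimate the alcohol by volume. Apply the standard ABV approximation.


ABV = (OG − FG) · 131.25
ABV = (1.058 − 1.041) · 131.25

2.2313 % ABV


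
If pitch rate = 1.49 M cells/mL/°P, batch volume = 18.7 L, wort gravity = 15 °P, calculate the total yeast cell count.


cells (billions) = rate · V_L · °P
cells = 1.49 · 18.7 · 15

417.9450 billion cells


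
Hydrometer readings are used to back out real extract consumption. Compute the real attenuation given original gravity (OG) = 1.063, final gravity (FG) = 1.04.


AA = (OG−FG)/(OG−1)·100;  RA = AA·0.8192
AA = (1.063 − 1.04)/(1.063 − 1)·100 = 36.5079
RA = 36.5079·0.8192

29.9073 %


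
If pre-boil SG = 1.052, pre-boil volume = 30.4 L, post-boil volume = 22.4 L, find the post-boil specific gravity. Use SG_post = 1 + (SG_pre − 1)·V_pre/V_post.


pts_pre = (1.052 − 1)·1000 = 52.0000
pts_post = 52.0000·30.4/22.4 = 70.5714
SG_post = 1 + 70.5714/1000

1.0706


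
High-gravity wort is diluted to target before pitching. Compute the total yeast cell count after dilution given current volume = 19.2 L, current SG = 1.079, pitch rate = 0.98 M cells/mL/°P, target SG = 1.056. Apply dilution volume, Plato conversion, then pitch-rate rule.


V_w = V·((SG_c−1)/(SG_t−1)−1);  °P = 259 − 259/SG_t;  cells = rate·(V+V_w)·°P
V_w = 19.2·((1.079−1)/(1.056−1)−1) = 7.8857
V_final = 19.2 + 7.8857 = 27.0857
°P = 259 − 259/1.056 = 13.7348
cells = 0.98·27.0857·13.7348

364.5778 billion cells


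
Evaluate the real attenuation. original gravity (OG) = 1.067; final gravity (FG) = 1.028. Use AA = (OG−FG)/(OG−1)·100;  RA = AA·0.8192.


AA = (1.067 − 1.028)/(1.067 − 1)·100 = 58.2090
RA = 58.2090·0.8192

47.6848 %


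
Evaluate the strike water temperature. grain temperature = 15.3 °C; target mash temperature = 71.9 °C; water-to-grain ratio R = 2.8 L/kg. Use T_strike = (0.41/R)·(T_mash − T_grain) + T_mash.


T_strike = (0.41/2.8)·(71.9 − 15.3) + 71.9

80.1879 °C


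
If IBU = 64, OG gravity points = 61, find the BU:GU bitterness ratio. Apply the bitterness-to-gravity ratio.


BU:GU = IBU / OG_points
BU:GU = 64 / 61

1.0492


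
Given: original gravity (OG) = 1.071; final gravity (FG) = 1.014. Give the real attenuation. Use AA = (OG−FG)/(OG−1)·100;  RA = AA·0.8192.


AA = (1.071 − 1.014)/(1.071 − 1)·100 = 80.2817
RA = 80.2817·0.8192

65.7668 %


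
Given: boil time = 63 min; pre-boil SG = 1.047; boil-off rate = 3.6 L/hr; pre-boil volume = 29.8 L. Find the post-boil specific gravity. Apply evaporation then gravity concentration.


V_post = V_pre − rate·(t/60);  SG_post = 1 + (SG_pre−1)·V_pre/V_post
V_post = 29.8 − 3.6·(63/60) = 26.0200
SG_post = 1 + (1.047 − 1)·29.8/26.0200

1.0538


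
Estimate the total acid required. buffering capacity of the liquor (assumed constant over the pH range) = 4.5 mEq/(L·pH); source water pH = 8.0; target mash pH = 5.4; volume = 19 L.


acid = buffering capacity · (pH_source − pH_target) · V
acid = 4.5 · (8.0 − 5.4) · 19

222.3000 mEq


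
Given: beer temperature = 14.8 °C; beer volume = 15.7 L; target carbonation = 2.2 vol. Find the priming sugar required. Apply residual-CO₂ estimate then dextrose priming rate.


residual = 14.695·(0.01821 + 0.09011·e^(−0.04·T));  sugar = (target − residual)·4.0·V
residual = 14.695·(0.01821 + 0.09011·e^(−0.04·14.8)) = 1.0002
sugar = (2.2 − 1.0002)·4.0·15.7

75.3505 g


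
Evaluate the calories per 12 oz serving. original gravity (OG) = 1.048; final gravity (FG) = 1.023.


ABW = (OG−FG)·131.25·0.79/FG;  °P = 259 − 259/SG (for OG→OE and FG→AE);  RE = 0.1808·OE + 0.8192·AE;  Cal = (6.9·ABW + 4·(RE−0.1))·FG·3.55
ABW = (1.048 − 1.023)·131.25·0.79/1.023 = 2.5339
OE = 259 − 259/1.048 = 11.8626 °P
AE = 259 − 259/1.023 = 5.8231 °P
RE = 0.1808·11.8626 + 0.8192·5.8231 = 6.9150 °P
Cal = (6.9·2.5339 + 4·(6.9150−0.1))·1.023·3.55

162.4946 kcal


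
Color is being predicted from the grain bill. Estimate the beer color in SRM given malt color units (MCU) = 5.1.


SRM = 1.4922 · MCU^0.6859
SRM = 1.4922 · 5.1^0.6859

4.5619 SRM


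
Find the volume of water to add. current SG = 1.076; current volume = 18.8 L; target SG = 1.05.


V_water = V·((SG_curr − 1)/(SG_target − 1) − 1)
V_water = 18.8·((1.076 − 1)/(1.05 − 1) − 1)

9.7760 L
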